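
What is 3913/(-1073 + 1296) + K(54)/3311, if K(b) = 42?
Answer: 1852187/105479 ≈ 17.560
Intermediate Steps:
3913/(-1073 + 1296) + K(54)/3311 = 3913/(-1073 + 1296) + 42/3311 = 3913/223 + 42*(1/3311) = 3913*(1/223) + 6/473 = 3913/223 + 6/473 = 1852187/105479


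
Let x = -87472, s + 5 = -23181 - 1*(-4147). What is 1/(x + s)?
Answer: -1/106511 ≈ -9.3887e-6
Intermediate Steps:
s = -19039 (s = -5 + (-23181 - 1*(-4147)) = -5 + (-23181 + 4147) = -5 - 19034 = -19039)
1/(x + s) = 1/(-87472 - 19039) = 1/(-106511) = -1/106511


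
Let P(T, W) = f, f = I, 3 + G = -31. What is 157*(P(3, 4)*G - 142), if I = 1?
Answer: -27632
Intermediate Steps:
G = -34 (G = -3 - 31 = -34)
f = 1
P(T, W) = 1
157*(P(3, 4)*G - 142) = 157*(1*(-34) - 142) = 157*(-34 - 142) = 157*(-176) = -27632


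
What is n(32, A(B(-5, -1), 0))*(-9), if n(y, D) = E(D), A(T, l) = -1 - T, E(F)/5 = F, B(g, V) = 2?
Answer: 135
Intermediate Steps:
E(F) = 5*F
n(y, D) = 5*D
n(32, A(B(-5, -1), 0))*(-9) = (5*(-1 - 1*2))*(-9) = (5*(-1 - 2))*(-9) = (5*(-3))*(-9) = -15*(-9) = 135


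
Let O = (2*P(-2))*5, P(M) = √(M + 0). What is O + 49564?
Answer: 49564 + 10*I*√2 ≈ 49564.0 + 14.142*I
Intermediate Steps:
P(M) = √M
O = 10*I*√2 (O = (2*√(-2))*5 = (2*(I*√2))*5 = (2*I*√2)*5 = 10*I*√2 ≈ 14.142*I)
O + 49564 = 10*I*√2 + 49564 = 49564 + 10*I*√2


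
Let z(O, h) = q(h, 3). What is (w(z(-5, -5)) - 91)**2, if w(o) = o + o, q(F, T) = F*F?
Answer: 1681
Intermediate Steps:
q(F, T) = F**2
z(O, h) = h**2
w(o) = 2*o
(w(z(-5, -5)) - 91)**2 = (2*(-5)**2 - 91)**2 = (2*25 - 91)**2 = (50 - 91)**2 = (-41)**2 = 1681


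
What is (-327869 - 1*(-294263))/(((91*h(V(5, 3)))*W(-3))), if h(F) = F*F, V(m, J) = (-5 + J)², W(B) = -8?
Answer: 16803/5824 ≈ 2.8851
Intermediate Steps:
h(F) = F²
(-327869 - 1*(-294263))/(((91*h(V(5, 3)))*W(-3))) = (-327869 - 1*(-294263))/(((91*((-5 + 3)²)²)*(-8))) = (-327869 + 294263)/(((91*((-2)²)²)*(-8))) = -33606/((91*4²)*(-8)) = -33606/((91*16)*(-8)) = -33606/(1456*(-8)) = -33606/(-11648) = -33606*(-1/11648) = 16803/5824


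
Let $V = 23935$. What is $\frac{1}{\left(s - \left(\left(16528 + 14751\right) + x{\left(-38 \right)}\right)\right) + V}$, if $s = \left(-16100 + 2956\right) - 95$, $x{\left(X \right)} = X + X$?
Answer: $- \frac{1}{20507} \approx -4.8764 \cdot 10^{-5}$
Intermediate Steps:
$x{\left(X \right)} = 2 X$
$s = -13239$ ($s = -13144 - 95 = -13239$)
$\frac{1}{\left(s - \left(\left(16528 + 14751\right) + x{\left(-38 \right)}\right)\right) + V} = \frac{1}{\left(-13239 - \left(\left(16528 + 14751\right) + 2 \left(-38\right)\right)\right) + 23935} = \frac{1}{\left(-13239 - \left(31279 - 76\right)\right) + 23935} = \frac{1}{\left(-13239 - 31203\right) + 23935} = \frac{1}{-44442 + 23935} = \frac{1}{-20507} = - \frac{1}{20507}$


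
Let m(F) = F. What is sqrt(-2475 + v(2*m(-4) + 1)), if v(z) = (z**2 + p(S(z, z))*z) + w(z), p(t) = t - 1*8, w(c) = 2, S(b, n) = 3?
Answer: I*sqrt(2389) ≈ 48.877*I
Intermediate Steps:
p(t) = -8 + t (p(t) = t - 8 = -8 + t)
v(z) = 2 + z**2 - 5*z (v(z) = (z**2 + (-8 + 3)*z) + 2 = (z**2 - 5*z) + 2 = 2 + z**2 - 5*z)
sqrt(-2475 + v(2*m(-4) + 1)) = sqrt(-2475 + (2 + (2*(-4) + 1)**2 - 5*(2*(-4) + 1))) = sqrt(-2475 + (2 + (-8 + 1)**2 - 5*(-8 + 1))) = sqrt(-2475 + (2 + (-7)**2 - 5*(-7))) = sqrt(-2475 + (2 + 49 + 35)) = sqrt(-2475 + 86) = sqrt(-2389) = I*sqrt(2389)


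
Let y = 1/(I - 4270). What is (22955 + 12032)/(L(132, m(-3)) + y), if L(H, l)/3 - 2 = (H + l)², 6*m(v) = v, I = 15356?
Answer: 775731764/1150344335 ≈ 0.67435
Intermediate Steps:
m(v) = v/6
y = 1/11086 (y = 1/(15356 - 4270) = 1/11086 ≈ 9.0204e-5)
L(H, l) = 6 + 3*(H + l)²
(22955 + 12032)/(L(132, m(-3)) + y) = (22955 + 12032)/((6 + 3*(132 + (⅙)*(-3))²) + 1/11086) = 34987/((6 + 3*(132 - ½)²) + 1/11086) = 34987/((6 + 3*(263/2)²) + 1/11086) = 34987/((6 + 3*(69169/4)) + 1/11086) = 34987/((6 + 207507/4) + 1/11086) = 34987/(207531/4 + 1/11086) = 34987/(1150344335/22172) = 34987*(22172/1150344335) = 775731764/1150344335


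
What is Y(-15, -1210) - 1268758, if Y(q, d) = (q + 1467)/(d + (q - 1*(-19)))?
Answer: -255020600/201 ≈ -1.2688e+6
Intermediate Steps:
Y(q, d) = (1467 + q)/(19 + d + q) (Y(q, d) = (1467 + q)/(d + (q + 19)) = (1467 + q)/(d + (19 + q)) = (1467 + q)/(19 + d + q))
Y(-15, -1210) - 1268758 = (1467 - 15)/(19 - 1210 - 15) - 1268758 = 1452/(-1206) - 1268758 = -1/1206*1452 - 1268758 = -242/201 - 1268758 = -255020600/201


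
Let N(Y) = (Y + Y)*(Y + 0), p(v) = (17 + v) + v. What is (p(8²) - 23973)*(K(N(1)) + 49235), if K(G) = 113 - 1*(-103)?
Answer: -1178318428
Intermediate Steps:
p(v) = 17 + 2*v
N(Y) = 2*Y² (N(Y) = (2*Y)*Y = 2*Y²)
K(G) = 216 (K(G) = 113 + 103 = 216)
(p(8²) - 23973)*(K(N(1)) + 49235) = ((17 + 2*8²) - 23973)*(216 + 49235) = ((17 + 2*64) - 23973)*49451 = ((17 + 128) - 23973)*49451 = (145 - 23973)*49451 = -23828*49451 = -1178318428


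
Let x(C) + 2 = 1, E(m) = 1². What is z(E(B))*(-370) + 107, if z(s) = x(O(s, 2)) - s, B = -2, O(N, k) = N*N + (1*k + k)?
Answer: 847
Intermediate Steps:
O(N, k) = N² + 2*k (O(N, k) = N² + (k + k) = N² + 2*k)
E(m) = 1
x(C) = -1 (x(C) = -2 + 1 = -1)
z(s) = -1 - s
z(E(B))*(-370) + 107 = (-1 - 1*1)*(-370) + 107 = (-1 - 1)*(-370) + 107 = -2*(-370) + 107 = 740 + 107 = 847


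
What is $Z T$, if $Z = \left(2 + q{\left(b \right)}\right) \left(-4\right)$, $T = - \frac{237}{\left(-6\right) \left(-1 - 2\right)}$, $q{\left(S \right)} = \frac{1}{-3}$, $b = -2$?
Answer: $\frac{790}{9} \approx 87.778$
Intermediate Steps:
$q{\left(S \right)} = - \frac{1}{3}$
$T = - \frac{79}{6}$ ($T = - \frac{237}{\left(-6\right) \left(-3\right)} = - \frac{237}{18} = \left(-237\right) \frac{1}{18} = - \frac{79}{6} \approx -13.167$)
$Z = - \frac{20}{3}$ ($Z = \left(2 - \frac{1}{3}\right) \left(-4\right) = \frac{5}{3} \left(-4\right) = - \frac{20}{3} \approx -6.6667$)
$Z T = \left(- \frac{20}{3}\right) \left(- \frac{79}{6}\right) = \frac{790}{9}$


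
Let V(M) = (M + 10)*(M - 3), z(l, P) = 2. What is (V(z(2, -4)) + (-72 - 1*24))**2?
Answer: 11664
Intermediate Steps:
V(M) = (-3 + M)*(10 + M) (V(M) = (10 + M)*(-3 + M) = (-3 + M)*(10 + M))
(V(z(2, -4)) + (-72 - 1*24))**2 = ((-30 + 2**2 + 7*2) + (-72 - 1*24))**2 = ((-30 + 4 + 14) + (-72 - 24))**2 = (-12 - 96)**2 = (-108)**2 = 11664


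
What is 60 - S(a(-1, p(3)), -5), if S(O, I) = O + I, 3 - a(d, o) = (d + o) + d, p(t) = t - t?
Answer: 60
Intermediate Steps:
p(t) = 0
a(d, o) = 3 - o - 2*d (a(d, o) = 3 - ((d + o) + d) = 3 - (o + 2*d) = 3 + (-o - 2*d) = 3 - o - 2*d)
S(O, I) = I + O
60 - S(a(-1, p(3)), -5) = 60 - (-5 + (3 - 1*0 - 2*(-1))) = 60 - (-5 + (3 + 0 + 2)) = 60 - (-5 + 5) = 60 - 1*0 = 60 + 0 = 60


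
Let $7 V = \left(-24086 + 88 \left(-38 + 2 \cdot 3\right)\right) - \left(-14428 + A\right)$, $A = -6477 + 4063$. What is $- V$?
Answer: $\frac{10060}{7} \approx 1437.1$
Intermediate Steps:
$A = -2414$
$V = - \frac{10060}{7}$ ($V = \frac{\left(-24086 + 88 \left(-38 + 2 \cdot 3\right)\right) - -16842}{7} = \frac{\left(-24086 + 88 \left(-38 + 6\right)\right) + \left(14428 + 2414\right)}{7} = \frac{\left(-24086 + 88 \left(-32\right)\right) + 16842}{7} = \frac{\left(-24086 - 2816\right) + 16842}{7} = \frac{-26902 + 16842}{7} = \frac{1}{7} \left(-10060\right) = - \frac{10060}{7} \approx -1437.1$)
$- V = \left(-1\right) \left(- \frac{10060}{7}\right) = \frac{10060}{7}$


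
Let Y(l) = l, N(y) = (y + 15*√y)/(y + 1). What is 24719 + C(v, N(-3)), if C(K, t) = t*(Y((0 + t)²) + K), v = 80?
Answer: 24083 + 615*I*√3 ≈ 24083.0 + 1065.2*I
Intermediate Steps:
N(y) = (y + 15*√y)/(1 + y)
C(K, t) = t*(K + t²) (C(K, t) = t*((0 + t)² + K) = t*(t² + K) = t*(K + t²))
24719 + C(v, N(-3)) = 24719 + ((-3 + 15*√(-3))/(1 - 3))*(80 + ((-3 + 15*√(-3))/(1 - 3))²) = 24719 + ((-3 + 15*(I*√3))/(-2))*(80 + ((-3 + 15*(I*√3))/(-2))²) = 24719 + (-(-3 + 15*I*√3)/2)*(80 + (-(-3 + 15*I*√3)/2)²) = 24719 + (3/2 - 15*I*√3/2)*(80 + (3/2 - 15*I*√3/2)²) = 24719 + (80 + (3/2 - 15*I*√3/2)²)*(3/2 - 15*I*√3/2)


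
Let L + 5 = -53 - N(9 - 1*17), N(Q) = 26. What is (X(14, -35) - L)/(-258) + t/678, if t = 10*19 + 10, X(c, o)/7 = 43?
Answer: -11635/9718 ≈ -1.1973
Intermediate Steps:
X(c, o) = 301 (X(c, o) = 7*43 = 301)
L = -84 (L = -5 + (-53 - 1*26) = -5 + (-53 - 26) = -5 - 79 = -84)
t = 200 (t = 190 + 10 = 200)
(X(14, -35) - L)/(-258) + t/678 = (301 - 1*(-84))/(-258) + 200/678 = (301 + 84)*(-1/258) + 200*(1/678) = 385*(-1/258) + 100/339 = -385/258 + 100/339 = -11635/9718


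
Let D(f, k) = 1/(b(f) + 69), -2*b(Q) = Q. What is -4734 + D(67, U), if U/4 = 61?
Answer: -336112/71 ≈ -4734.0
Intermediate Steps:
U = 244 (U = 4*61 = 244)
b(Q) = -Q/2
D(f, k) = 1/(69 - f/2) (D(f, k) = 1/(-f/2 + 69) = 1/(69 - f/2))
-4734 + D(67, U) = -4734 - 2/(-138 + 67) = -4734 - 2/(-71) = -4734 - 2*(-1/71) = -4734 + 2/71 = -336112/71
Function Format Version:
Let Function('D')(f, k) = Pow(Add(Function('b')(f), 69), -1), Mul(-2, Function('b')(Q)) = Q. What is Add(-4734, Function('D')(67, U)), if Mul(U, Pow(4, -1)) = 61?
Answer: Rational(-336112, 71) ≈ -4734.0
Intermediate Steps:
U = 244 (U = Mul(4, 61) = 244)
Function('b')(Q) = Mul(Rational(-1, 2), Q)
Function('D')(f, k) = Pow(Add(69, Mul(Rational(-1, 2), f)), -1) (Function('D')(f, k) = Pow(Add(Mul(Rational(-1, 2), f), 69), -1) = Pow(Add(69, Mul(Rational(-1, 2), f)), -1))
Add(-4734, Function('D')(67, U)) = Add(-4734, Mul(-2, Pow(Add(-138, 67), -1))) = Add(-4734, Mul(-2, Pow(-71, -1))) = Add(-4734, Mul(-2, Rational(-1, 71))) = Add(-4734, Rational(2, 71)) = Rational(-336112, 71)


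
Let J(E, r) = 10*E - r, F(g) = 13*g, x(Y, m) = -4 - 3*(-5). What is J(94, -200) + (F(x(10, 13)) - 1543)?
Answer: -260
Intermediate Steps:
x(Y, m) = 11 (x(Y, m) = -4 + 15 = 11)
J(E, r) = -r + 10*E
J(94, -200) + (F(x(10, 13)) - 1543) = (-1*(-200) + 10*94) + (13*11 - 1543) = (200 + 940) + (143 - 1543) = 1140 - 1400 = -260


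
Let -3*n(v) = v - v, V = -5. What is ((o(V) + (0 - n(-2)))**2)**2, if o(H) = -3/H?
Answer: 81/625 ≈ 0.12960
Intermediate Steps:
n(v) = 0 (n(v) = -(v - v)/3 = -1/3*0 = 0)
((o(V) + (0 - n(-2)))**2)**2 = ((-3/(-5) + (0 - 1*0))**2)**2 = ((-3*(-1/5) + (0 + 0))**2)**2 = ((3/5 + 0)**2)**2 = ((3/5)**2)**2 = (9/25)**2 = 81/625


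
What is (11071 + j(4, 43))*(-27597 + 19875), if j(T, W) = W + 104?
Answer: -86625396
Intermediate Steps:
j(T, W) = 104 + W
(11071 + j(4, 43))*(-27597 + 19875) = (11071 + (104 + 43))*(-27597 + 19875) = (11071 + 147)*(-7722) = 11218*(-7722) = -86625396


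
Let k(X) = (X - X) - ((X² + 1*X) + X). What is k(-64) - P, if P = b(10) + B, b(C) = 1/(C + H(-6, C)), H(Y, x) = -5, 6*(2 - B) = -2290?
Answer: -65278/15 ≈ -4351.9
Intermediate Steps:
B = 1151/3 (B = 2 - ⅙*(-2290) = 2 + 1145/3 = 1151/3 ≈ 383.67)
b(C) = 1/(-5 + C) (b(C) = 1/(C - 5) = 1/(-5 + C))
P = 5758/15 (P = 1/(-5 + 10) + 1151/3 = 1/5 + 1151/3 = ⅕ + 1151/3 = 5758/15 ≈ 383.87)
k(X) = -X² - 2*X (k(X) = 0 - ((X² + X) + X) = 0 - ((X + X²) + X) = 0 - (X² + 2*X) = 0 + (-X² - 2*X) = -X² - 2*X)
k(-64) - P = -1*(-64)*(2 - 64) - 1*5758/15 = -1*(-64)*(-62) - 5758/15 = -3968 - 5758/15 = -65278/15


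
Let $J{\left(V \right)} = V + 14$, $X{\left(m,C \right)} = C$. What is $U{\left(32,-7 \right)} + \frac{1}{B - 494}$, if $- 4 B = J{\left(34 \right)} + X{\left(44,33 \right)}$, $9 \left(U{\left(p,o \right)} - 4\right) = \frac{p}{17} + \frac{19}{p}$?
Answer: $\frac{843833}{197472} \approx 4.2732$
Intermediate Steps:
$J{\left(V \right)} = 14 + V$
$U{\left(p,o \right)} = 4 + \frac{p}{153} + \frac{19}{9 p}$ ($U{\left(p,o \right)} = 4 + \frac{\frac{p}{17} + \frac{19}{p}}{9} = 4 + \frac{\frac{19}{p} + \frac{p}{17}}{9} = 4 + \left(\frac{p}{153} + \frac{19}{9 p}\right) = 4 + \frac{p}{153} + \frac{19}{9 p}$)
$B = - \frac{81}{4}$ ($B = - \frac{\left(14 + 34\right) + 33}{4} = - \frac{48 + 33}{4} = \left(- \frac{1}{4}\right) 81 = - \frac{81}{4} \approx -20.25$)
$U{\left(32,-7 \right)} + \frac{1}{B - 494} = \frac{323 + 32 \left(612 + 32\right)}{153 \cdot 32} + \frac{1}{- \frac{81}{4} - 494} = \frac{1}{153} \cdot \frac{1}{32} \left(323 + 32 \cdot 644\right) + \frac{1}{- \frac{2057}{4}} = \frac{1}{153} \cdot \frac{1}{32} \left(323 + 20608\right) - \frac{4}{2057} = \frac{1}{153} \cdot \frac{1}{32} \cdot 20931 - \frac{4}{2057} = \frac{6977}{1632} - \frac{4}{2057} = \frac{843833}{197472}$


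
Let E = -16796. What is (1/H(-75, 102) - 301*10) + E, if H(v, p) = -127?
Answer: -2515363/127 ≈ -19806.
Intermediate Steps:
(1/H(-75, 102) - 301*10) + E = (1/(-127) - 301*10) - 16796 = (-1/127 - 3010) - 16796 = -382271/127 - 16796 = -2515363/127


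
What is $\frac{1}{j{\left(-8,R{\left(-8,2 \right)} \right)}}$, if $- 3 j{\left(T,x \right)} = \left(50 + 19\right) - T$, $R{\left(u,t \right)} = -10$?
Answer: $- \frac{3}{77} \approx -0.038961$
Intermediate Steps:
$j{\left(T,x \right)} = -23 + \frac{T}{3}$ ($j{\left(T,x \right)} = - \frac{\left(50 + 19\right) - T}{3} = - \frac{69 - T}{3} = -23 + \frac{T}{3}$)
$\frac{1}{j{\left(-8,R{\left(-8,2 \right)} \right)}} = \frac{1}{-23 + \frac{1}{3} \left(-8\right)} = \frac{1}{-23 - \frac{8}{3}} = \frac{1}{- \frac{77}{3}} = - \frac{3}{77}$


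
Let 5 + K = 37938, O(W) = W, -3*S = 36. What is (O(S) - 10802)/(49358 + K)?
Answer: -10814/87291 ≈ -0.12388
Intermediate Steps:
S = -12 (S = -⅓*36 = -12)
K = 37933 (K = -5 + 37938 = 37933)
(O(S) - 10802)/(49358 + K) = (-12 - 10802)/(49358 + 37933) = -10814/87291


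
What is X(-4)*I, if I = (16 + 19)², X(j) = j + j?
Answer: -9800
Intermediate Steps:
X(j) = 2*j
I = 1225 (I = 35² = 1225)
X(-4)*I = (2*(-4))*1225 = -8*1225 = -9800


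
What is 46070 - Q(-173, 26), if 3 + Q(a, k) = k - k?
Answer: 46073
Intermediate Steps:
Q(a, k) = -3 (Q(a, k) = -3 + (k - k) = -3 + 0 = -3)
46070 - Q(-173, 26) = 46070 - 1*(-3) = 46070 + 3 = 46073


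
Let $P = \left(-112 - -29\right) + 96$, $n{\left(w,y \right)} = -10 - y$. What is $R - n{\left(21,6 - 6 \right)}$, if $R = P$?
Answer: $23$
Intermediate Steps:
$P = 13$ ($P = \left(-112 + 29\right) + 96 = -83 + 96 = 13$)
$R = 13$
$R - n{\left(21,6 - 6 \right)} = 13 - \left(-10 - \left(6 - 6\right)\right) = 13 - \left(-10 - 0\right) = 13 - \left(-10 + 0\right) = 13 - -10 = 13 + 10 = 23$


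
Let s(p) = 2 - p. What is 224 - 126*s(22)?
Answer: 2744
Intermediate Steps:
224 - 126*s(22) = 224 - 126*(2 - 1*22) = 224 - 126*(2 - 22) = 224 - 126*(-20) = 224 + 2520 = 2744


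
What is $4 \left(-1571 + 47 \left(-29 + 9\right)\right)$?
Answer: $-10044$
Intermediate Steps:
$4 \left(-1571 + 47 \left(-29 + 9\right)\right) = 4 \left(-1571 + 47 \left(-20\right)\right) = 4 \left(-1571 - 940\right) = 4 \left(-2511\right) = -10044$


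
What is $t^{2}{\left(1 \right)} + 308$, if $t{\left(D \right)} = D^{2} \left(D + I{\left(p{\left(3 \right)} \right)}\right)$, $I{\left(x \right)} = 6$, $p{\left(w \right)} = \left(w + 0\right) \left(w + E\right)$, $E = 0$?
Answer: $357$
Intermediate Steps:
$p{\left(w \right)} = w^{2}$ ($p{\left(w \right)} = \left(w + 0\right) \left(w + 0\right) = w w = w^{2}$)
$t{\left(D \right)} = D^{2} \left(6 + D\right)$ ($t{\left(D \right)} = D^{2} \left(D + 6\right) = D^{2} \left(6 + D\right)$)
$t^{2}{\left(1 \right)} + 308 = \left(1^{2} \left(6 + 1\right)\right)^{2} + 308 = \left(1 \cdot 7\right)^{2} + 308 = 7^{2} + 308 = 49 + 308 = 357$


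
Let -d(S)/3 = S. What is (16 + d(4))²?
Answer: 16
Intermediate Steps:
d(S) = -3*S
(16 + d(4))² = (16 - 3*4)² = (16 - 12)² = 4² = 16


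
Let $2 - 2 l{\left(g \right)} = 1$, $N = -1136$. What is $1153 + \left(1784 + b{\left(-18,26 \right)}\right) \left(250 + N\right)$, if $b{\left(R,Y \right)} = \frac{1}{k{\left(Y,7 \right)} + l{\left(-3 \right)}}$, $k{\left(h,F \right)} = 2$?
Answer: $- \frac{7899127}{5} \approx -1.5798 \cdot 10^{6}$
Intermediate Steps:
$l{\left(g \right)} = \frac{1}{2}$ ($l{\left(g \right)} = 1 - \frac{1}{2} = \frac{1}{2}$)
$b{\left(R,Y \right)} = \frac{2}{5}$ ($b{\left(R,Y \right)} = \frac{1}{2 + \frac{1}{2}} = \frac{1}{\frac{5}{2}} = \frac{2}{5}$)
$1153 + \left(1784 + b{\left(-18,26 \right)}\right) \left(250 + N\right) = 1153 + \left(1784 + \frac{2}{5}\right) \left(250 - 1136\right) = 1153 + \frac{8922}{5} \left(-886\right) = 1153 - \frac{7904892}{5} = - \frac{7899127}{5}$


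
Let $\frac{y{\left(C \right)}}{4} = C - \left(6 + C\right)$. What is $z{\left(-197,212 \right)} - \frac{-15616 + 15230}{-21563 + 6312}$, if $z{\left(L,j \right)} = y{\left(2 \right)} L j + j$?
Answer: $\frac{15289859162}{15251} \approx 1.0025 \cdot 10^{6}$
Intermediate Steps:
$y{\left(C \right)} = -24$ ($y{\left(C \right)} = 4 \left(C - \left(6 + C\right)\right) = 4 \left(-6\right) = -24$)
$z{\left(L,j \right)} = j - 24 L j$ ($z{\left(L,j \right)} = - 24 L j + j = j - 24 L j$)
$z{\left(-197,212 \right)} - \frac{-15616 + 15230}{-21563 + 6312} = 212 \left(1 - -4728\right) - \frac{-15616 + 15230}{-21563 + 6312} = 212 \left(1 + 4728\right) - - \frac{386}{-15251} = 212 \cdot 4729 - \left(-386\right) \left(- \frac{1}{15251}\right) = 1002548 - \frac{386}{15251} = \frac{15289859162}{15251}$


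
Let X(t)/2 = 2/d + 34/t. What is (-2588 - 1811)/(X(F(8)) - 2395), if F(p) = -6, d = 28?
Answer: 92379/50530 ≈ 1.8282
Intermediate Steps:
X(t) = 1/7 + 68/t (X(t) = 2*(2/28 + 34/t) = 2*(2*(1/28) + 34/t) = 2*(1/14 + 34/t) = 1/7 + 68/t)
(-2588 - 1811)/(X(F(8)) - 2395) = (-2588 - 1811)/((1/7)*(476 - 6)/(-6) - 2395) = -4399/((1/7)*(-1/6)*470 - 2395) = -4399/(-235/21 - 2395) = -4399/(-50530/21) = -4399*(-21/50530) = 92379/50530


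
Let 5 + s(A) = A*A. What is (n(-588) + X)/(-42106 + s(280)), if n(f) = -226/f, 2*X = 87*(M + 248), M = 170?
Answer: 5345915/10668966 ≈ 0.50107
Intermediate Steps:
X = 18183 (X = (87*(170 + 248))/2 = (87*418)/2 = (1/2)*36366 = 18183)
s(A) = -5 + A**2 (s(A) = -5 + A*A = -5 + A**2)
(n(-588) + X)/(-42106 + s(280)) = (-226/(-588) + 18183)/(-42106 + (-5 + 280**2)) = (-226*(-1/588) + 18183)/(-42106 + (-5 + 78400)) = (113/294 + 18183)/(-42106 + 78395) = (5345915/294)/36289 = (5345915/294)*(1/36289) = 5345915/10668966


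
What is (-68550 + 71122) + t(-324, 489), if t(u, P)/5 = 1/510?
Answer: 262345/102 ≈ 2572.0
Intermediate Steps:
t(u, P) = 1/102 (t(u, P) = 5/510 = 5*(1/510) = 1/102)
(-68550 + 71122) + t(-324, 489) = (-68550 + 71122) + 1/102 = 2572 + 1/102 = 262345/102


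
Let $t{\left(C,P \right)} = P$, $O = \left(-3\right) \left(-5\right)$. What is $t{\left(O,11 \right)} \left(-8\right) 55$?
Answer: $-4840$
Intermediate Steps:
$O = 15$
$t{\left(O,11 \right)} \left(-8\right) 55 = 11 \left(-8\right) 55 = \left(-88\right) 55 = -4840$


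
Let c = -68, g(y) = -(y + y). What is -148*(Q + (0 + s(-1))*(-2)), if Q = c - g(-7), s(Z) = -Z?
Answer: 12432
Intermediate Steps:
g(y) = -2*y
Q = -82 (Q = -68 - (-2)*(-7) = -68 - 1*14 = -68 - 14 = -82)
-148*(Q + (0 + s(-1))*(-2)) = -148*(-82 + (0 - 1*(-1))*(-2)) = -148*(-82 + (0 + 1)*(-2)) = -148*(-82 + 1*(-2)) = -148*(-82 - 2) = -148*(-84) = 12432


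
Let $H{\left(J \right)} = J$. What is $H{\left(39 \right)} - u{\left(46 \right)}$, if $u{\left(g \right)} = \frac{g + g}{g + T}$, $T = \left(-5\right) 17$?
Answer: $\frac{1613}{39} \approx 41.359$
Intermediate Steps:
$T = -85$
$u{\left(g \right)} = \frac{2 g}{-85 + g}$ ($u{\left(g \right)} = \frac{g + g}{g - 85} = \frac{2 g}{-85 + g}$)
$H{\left(39 \right)} - u{\left(46 \right)} = 39 - 2 \cdot 46 \frac{1}{-85 + 46} = 39 - 2 \cdot 46 \frac{1}{-39} = 39 - 2 \cdot 46 \left(- \frac{1}{39}\right) = 39 - - \frac{92}{39} = 39 + \frac{92}{39} = \frac{1613}{39}$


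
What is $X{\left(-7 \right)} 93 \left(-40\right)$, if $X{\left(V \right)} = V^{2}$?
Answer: $-182280$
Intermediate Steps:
$X{\left(-7 \right)} 93 \left(-40\right) = \left(-7\right)^{2} \cdot 93 \left(-40\right) = 49 \cdot 93 \left(-40\right) = 4557 \left(-40\right) = -182280$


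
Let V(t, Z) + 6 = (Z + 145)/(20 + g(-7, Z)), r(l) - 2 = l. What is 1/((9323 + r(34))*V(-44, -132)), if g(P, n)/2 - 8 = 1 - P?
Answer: -4/215257 ≈ -1.8582e-5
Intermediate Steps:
r(l) = 2 + l
g(P, n) = 18 - 2*P (g(P, n) = 16 + 2*(1 - P) = 16 + (2 - 2*P) = 18 - 2*P)
V(t, Z) = -167/52 + Z/52 (V(t, Z) = -6 + (Z + 145)/(20 + (18 - 2*(-7))) = -6 + (145 + Z)/(20 + (18 + 14)) = -6 + (145 + Z)/(20 + 32) = -6 + (145 + Z)/52 = -6 + (145 + Z)*(1/52) = -6 + (145/52 + Z/52) = -167/52 + Z/52)
1/((9323 + r(34))*V(-44, -132)) = 1/((9323 + (2 + 34))*(-167/52 + (1/52)*(-132))) = 1/((9323 + 36)*(-167/52 - 33/13)) = 1/(9359*(-23/4)) = (1/9359)*(-4/23) = -4/215257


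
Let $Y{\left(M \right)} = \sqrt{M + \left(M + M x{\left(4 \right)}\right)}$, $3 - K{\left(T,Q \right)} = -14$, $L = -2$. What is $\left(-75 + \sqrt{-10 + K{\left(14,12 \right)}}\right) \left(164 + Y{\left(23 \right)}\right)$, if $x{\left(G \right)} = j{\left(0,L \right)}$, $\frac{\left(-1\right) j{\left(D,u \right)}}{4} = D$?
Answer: $- \left(75 - \sqrt{7}\right) \left(164 + \sqrt{46}\right) \approx -12357.0$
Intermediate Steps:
$j{\left(D,u \right)} = - 4 D$
$x{\left(G \right)} = 0$ ($x{\left(G \right)} = \left(-4\right) 0 = 0$)
$K{\left(T,Q \right)} = 17$ ($K{\left(T,Q \right)} = 3 - -14 = 3 + 14 = 17$)
$Y{\left(M \right)} = \sqrt{2} \sqrt{M}$ ($Y{\left(M \right)} = \sqrt{M + \left(M + M 0\right)} = \sqrt{M + \left(M + 0\right)} = \sqrt{M + M} = \sqrt{2 M} = \sqrt{2} \sqrt{M}$)
$\left(-75 + \sqrt{-10 + K{\left(14,12 \right)}}\right) \left(164 + Y{\left(23 \right)}\right) = \left(-75 + \sqrt{-10 + 17}\right) \left(164 + \sqrt{2} \sqrt{23}\right) = \left(-75 + \sqrt{7}\right) \left(164 + \sqrt{46}\right)$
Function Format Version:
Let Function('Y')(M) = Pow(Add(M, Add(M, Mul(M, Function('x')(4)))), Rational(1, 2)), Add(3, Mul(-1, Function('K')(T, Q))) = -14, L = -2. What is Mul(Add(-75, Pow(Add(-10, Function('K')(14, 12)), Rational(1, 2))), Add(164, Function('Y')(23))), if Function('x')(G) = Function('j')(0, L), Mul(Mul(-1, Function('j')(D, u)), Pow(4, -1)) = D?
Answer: Mul(-1, Add(75, Mul(-1, Pow(7, Rational(1, 2)))), Add(164, Pow(46, Rational(1, 2)))) ≈ -12357.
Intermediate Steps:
Function('j')(D, u) = Mul(-4, D)
Function('x')(G) = 0 (Function('x')(G) = Mul(-4, 0) = 0)
Function('K')(T, Q) = 17 (Function('K')(T, Q) = Add(3, Mul(-1, -14)) = Add(3, 14) = 17)
Function('Y')(M) = Mul(Pow(2, Rational(1, 2)), Pow(M, Rational(1, 2))) (Function('Y')(M) = Pow(Add(M, Add(M, Mul(M, 0))), Rational(1, 2)) = Pow(Add(M, Add(M, 0)), Rational(1, 2)) = Pow(Add(M, M), Rational(1, 2)) = Pow(Mul(2, M), Rational(1, 2)) = Mul(Pow(2, Rational(1, 2)), Pow(M, Rational(1, 2))))
Mul(Add(-75, Pow(Add(-10, Function('K')(14, 12)), Rational(1, 2))), Add(164, Function('Y')(23))) = Mul(Add(-75, Pow(Add(-10, 17), Rational(1, 2))), Add(164, Mul(Pow(2, Rational(1, 2)), Pow(23, Rational(1, 2))))) = Mul(Add(-75, Pow(7, Rational(1, 2))), Add(164, Pow(46, Rational(1, 2))))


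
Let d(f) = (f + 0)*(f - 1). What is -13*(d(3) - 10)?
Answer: 52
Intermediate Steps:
d(f) = f*(-1 + f)
-13*(d(3) - 10) = -13*(3*(-1 + 3) - 10) = -13*(3*2 - 10) = -13*(6 - 10) = -13*(-4) = 52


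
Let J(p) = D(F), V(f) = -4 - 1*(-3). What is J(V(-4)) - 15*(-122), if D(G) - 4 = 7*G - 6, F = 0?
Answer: 1828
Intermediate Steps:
D(G) = -2 + 7*G (D(G) = 4 + (7*G - 6) = 4 + (-6 + 7*G) = -2 + 7*G)
V(f) = -1 (V(f) = -4 + 3 = -1)
J(p) = -2 (J(p) = -2 + 7*0 = -2 + 0 = -2)
J(V(-4)) - 15*(-122) = -2 - 15*(-122) = -2 - 1*(-1830) = -2 + 1830 = 1828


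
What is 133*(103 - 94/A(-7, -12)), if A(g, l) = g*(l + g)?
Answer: 13605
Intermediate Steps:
A(g, l) = g*(g + l)
133*(103 - 94/A(-7, -12)) = 133*(103 - 94*(-1/(7*(-7 - 12)))) = 133*(103 - 94/((-7*(-19)))) = 133*(103 - 94/133) = 133*(13605/133) = 13605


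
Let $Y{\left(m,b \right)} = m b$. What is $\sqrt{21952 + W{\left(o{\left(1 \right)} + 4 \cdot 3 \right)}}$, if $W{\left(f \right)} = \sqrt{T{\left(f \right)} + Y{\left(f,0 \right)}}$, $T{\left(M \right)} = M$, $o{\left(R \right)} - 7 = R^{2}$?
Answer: $\sqrt{21952 + 2 \sqrt{5}} \approx 148.18$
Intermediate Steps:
$o{\left(R \right)} = 7 + R^{2}$
$Y{\left(m,b \right)} = b m$
$W{\left(f \right)} = \sqrt{f}$ ($W{\left(f \right)} = \sqrt{f + 0 f} = \sqrt{f + 0} = \sqrt{f}$)
$\sqrt{21952 + W{\left(o{\left(1 \right)} + 4 \cdot 3 \right)}} = \sqrt{21952 + \sqrt{\left(7 + 1^{2}\right) + 4 \cdot 3}} = \sqrt{21952 + \sqrt{\left(7 + 1\right) + 12}} = \sqrt{21952 + \sqrt{8 + 12}} = \sqrt{21952 + \sqrt{20}} = \sqrt{21952 + 2 \sqrt{5}}$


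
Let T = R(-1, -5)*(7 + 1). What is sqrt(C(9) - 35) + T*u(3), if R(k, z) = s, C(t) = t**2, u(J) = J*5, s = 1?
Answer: 120 + sqrt(46) ≈ 126.78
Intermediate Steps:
u(J) = 5*J
R(k, z) = 1
T = 8 (T = 1*(7 + 1) = 1*8 = 8)
sqrt(C(9) - 35) + T*u(3) = sqrt(9**2 - 35) + 8*(5*3) = sqrt(81 - 35) + 8*15 = sqrt(46) + 120 = 120 + sqrt(46)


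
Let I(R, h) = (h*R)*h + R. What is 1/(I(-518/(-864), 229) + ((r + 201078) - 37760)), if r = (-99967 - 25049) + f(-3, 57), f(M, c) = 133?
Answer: 216/15093199 ≈ 1.4311e-5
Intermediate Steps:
I(R, h) = R + R*h² (I(R, h) = (R*h)*h + R = R*h² + R = R + R*h²)
r = -124883 (r = (-99967 - 25049) + 133 = -125016 + 133 = -124883)
1/(I(-518/(-864), 229) + ((r + 201078) - 37760)) = 1/((-518/(-864))*(1 + 229²) + ((-124883 + 201078) - 37760)) = 1/((-518*(-1/864))*(1 + 52441) + (76195 - 37760)) = 1/((259/432)*52442 + 38435) = 1/(6791239/216 + 38435) = 1/(15093199/216) = 216/15093199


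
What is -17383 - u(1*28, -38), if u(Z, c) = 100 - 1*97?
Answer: -17386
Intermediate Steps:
u(Z, c) = 3 (u(Z, c) = 100 - 97 = 3)
-17383 - u(1*28, -38) = -17383 - 1*3 = -17383 - 3 = -17386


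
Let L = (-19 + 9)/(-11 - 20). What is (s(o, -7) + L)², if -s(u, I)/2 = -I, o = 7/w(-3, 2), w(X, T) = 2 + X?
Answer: 179776/961 ≈ 187.07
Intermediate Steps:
o = -7 (o = 7/(2 - 3) = 7/(-1) = 7*(-1) = -7)
L = 10/31 (L = -10/(-31) = -10*(-1/31) = 10/31 ≈ 0.32258)
s(u, I) = 2*I (s(u, I) = -(-2)*I = 2*I)
(s(o, -7) + L)² = (2*(-7) + 10/31)² = (-14 + 10/31)² = (-424/31)² = 179776/961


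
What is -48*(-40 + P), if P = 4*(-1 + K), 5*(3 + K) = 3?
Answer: 12864/5 ≈ 2572.8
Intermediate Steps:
K = -12/5 (K = -3 + (1/5)*3 = -3 + 3/5 = -12/5 ≈ -2.4000)
P = -68/5 (P = 4*(-1 - 12/5) = 4*(-17/5) = -68/5 ≈ -13.600)
-48*(-40 + P) = -48*(-40 - 68/5) = -48*(-268/5) = 12864/5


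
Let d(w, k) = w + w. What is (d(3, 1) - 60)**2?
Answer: 2916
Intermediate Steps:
d(w, k) = 2*w
(d(3, 1) - 60)**2 = (2*3 - 60)**2 = (6 - 60)**2 = (-54)**2 = 2916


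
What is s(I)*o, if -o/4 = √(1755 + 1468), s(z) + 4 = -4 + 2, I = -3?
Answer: 24*√3223 ≈ 1362.5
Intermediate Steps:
s(z) = -6 (s(z) = -4 + (-4 + 2) = -4 - 2 = -6)
o = -4*√3223 (o = -4*√(1755 + 1468) = -4*√3223 ≈ -227.09)
s(I)*o = -(-24)*√3223 = 24*√3223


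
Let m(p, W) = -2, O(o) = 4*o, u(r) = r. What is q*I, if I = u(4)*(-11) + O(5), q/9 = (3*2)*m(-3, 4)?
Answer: 2592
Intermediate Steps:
q = -108 (q = 9*((3*2)*(-2)) = 9*(6*(-2)) = 9*(-12) = -108)
I = -24 (I = 4*(-11) + 4*5 = -44 + 20 = -24)
q*I = -108*(-24) = 2592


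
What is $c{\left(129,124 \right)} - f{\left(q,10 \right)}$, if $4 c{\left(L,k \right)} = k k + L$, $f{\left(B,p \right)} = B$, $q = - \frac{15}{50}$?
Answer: $\frac{77531}{20} \approx 3876.6$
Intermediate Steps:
$q = - \frac{3}{10}$ ($q = \left(-15\right) \frac{1}{50} = - \frac{3}{10} \approx -0.3$)
$c{\left(L,k \right)} = \frac{L}{4} + \frac{k^{2}}{4}$ ($c{\left(L,k \right)} = \frac{k k + L}{4} = \frac{k^{2} + L}{4} = \frac{L + k^{2}}{4} = \frac{L}{4} + \frac{k^{2}}{4}$)
$c{\left(129,124 \right)} - f{\left(q,10 \right)} = \left(\frac{1}{4} \cdot 129 + \frac{124^{2}}{4}\right) - - \frac{3}{10} = \left(\frac{129}{4} + \frac{1}{4} \cdot 15376\right) + \frac{3}{10} = \left(\frac{129}{4} + 3844\right) + \frac{3}{10} = \frac{15505}{4} + \frac{3}{10} = \frac{77531}{20}$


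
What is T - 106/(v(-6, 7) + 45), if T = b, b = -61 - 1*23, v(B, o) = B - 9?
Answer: -1313/15 ≈ -87.533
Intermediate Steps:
v(B, o) = -9 + B
b = -84 (b = -61 - 23 = -84)
T = -84
T - 106/(v(-6, 7) + 45) = -84 - 106/((-9 - 6) + 45) = -84 - 106/(-15 + 45) = -84 - 106/30 = -84 + (1/30)*(-106) = -84 - 53/15 = -1313/15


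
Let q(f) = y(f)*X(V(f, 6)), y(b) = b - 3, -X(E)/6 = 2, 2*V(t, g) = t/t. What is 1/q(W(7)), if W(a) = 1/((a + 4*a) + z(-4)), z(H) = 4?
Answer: 13/464 ≈ 0.028017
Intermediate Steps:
V(t, g) = ½ (V(t, g) = (t/t)/2 = (½)*1 = ½)
X(E) = -12 (X(E) = -6*2 = -12)
y(b) = -3 + b
W(a) = 1/(4 + 5*a) (W(a) = 1/((a + 4*a) + 4) = 1/(5*a + 4) = 1/(4 + 5*a))
q(f) = 36 - 12*f (q(f) = (-3 + f)*(-12) = 36 - 12*f)
1/q(W(7)) = 1/(36 - 12/(4 + 5*7)) = 1/(36 - 12/(4 + 35)) = 1/(36 - 12/39) = 1/(36 - 12*1/39) = 1/(36 - 4/13) = 1/(464/13) = 13/464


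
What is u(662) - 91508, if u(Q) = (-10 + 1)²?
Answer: -91427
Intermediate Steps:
u(Q) = 81 (u(Q) = (-9)² = 81)
u(662) - 91508 = 81 - 91508 = -91427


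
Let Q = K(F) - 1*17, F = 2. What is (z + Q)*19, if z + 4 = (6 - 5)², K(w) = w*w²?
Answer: -228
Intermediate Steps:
K(w) = w³
Q = -9 (Q = 2³ - 1*17 = 8 - 17 = -9)
z = -3 (z = -4 + (6 - 5)² = -4 + 1² = -4 + 1 = -3)
(z + Q)*19 = (-3 - 9)*19 = -12*19 = -228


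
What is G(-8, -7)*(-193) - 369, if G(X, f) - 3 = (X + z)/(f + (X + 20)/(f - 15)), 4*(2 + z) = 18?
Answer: -180721/166 ≈ -1088.7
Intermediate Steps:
z = 5/2 (z = -2 + (¼)*18 = -2 + 9/2 = 5/2 ≈ 2.5000)
G(X, f) = 3 + (5/2 + X)/(f + (20 + X)/(-15 + f)) (G(X, f) = 3 + (X + 5/2)/(f + (X + 20)/(f - 15)) = 3 + (5/2 + X)/(f + (20 + X)/(-15 + f)))
G(-8, -7)*(-193) - 369 = ((45/2 - 12*(-8) + 3*(-7)² - 85/2*(-7) - 8*(-7))/(20 - 8 + (-7)² - 15*(-7)))*(-193) - 369 = ((45/2 + 96 + 3*49 + 595/2 + 56)/(20 - 8 + 49 + 105))*(-193) - 369 = ((45/2 + 96 + 147 + 595/2 + 56)/166)*(-193) - 369 = ((1/166)*619)*(-193) - 369 = (619/166)*(-193) - 369 = -119467/166 - 369 = -180721/166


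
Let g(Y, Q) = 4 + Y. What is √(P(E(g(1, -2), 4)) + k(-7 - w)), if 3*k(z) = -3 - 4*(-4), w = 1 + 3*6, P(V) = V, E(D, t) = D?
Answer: 2*√21/3 ≈ 3.0550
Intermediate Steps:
w = 19 (w = 1 + 18 = 19)
k(z) = 13/3 (k(z) = (-3 - 4*(-4))/3 = (-3 + 16)/3 = (⅓)*13 = 13/3)
√(P(E(g(1, -2), 4)) + k(-7 - w)) = √((4 + 1) + 13/3) = √(5 + 13/3) = √(28/3) = 2*√21/3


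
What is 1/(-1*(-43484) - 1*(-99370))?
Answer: 1/142854 ≈ 7.0002e-6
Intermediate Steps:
1/(-1*(-43484) - 1*(-99370)) = 1/(43484 + 99370) = 1/142854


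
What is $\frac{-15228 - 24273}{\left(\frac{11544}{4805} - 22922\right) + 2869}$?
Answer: $\frac{27114615}{13763303} \approx 1.9701$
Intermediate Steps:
$\frac{-15228 - 24273}{\left(\frac{11544}{4805} - 22922\right) + 2869} = - \frac{39501}{\left(11544 \cdot \frac{1}{4805} - 22922\right) + 2869} = - \frac{39501}{\left(\frac{11544}{4805} - 22922\right) + 2869} = - \frac{39501}{- \frac{110128666}{4805} + 2869} = - \frac{39501}{- \frac{96343121}{4805}} = \left(-39501\right) \left(- \frac{4805}{96343121}\right) = \frac{27114615}{13763303}$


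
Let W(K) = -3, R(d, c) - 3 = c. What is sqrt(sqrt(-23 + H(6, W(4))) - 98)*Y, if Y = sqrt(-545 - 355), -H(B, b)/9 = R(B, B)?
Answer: 30*I*sqrt(2)*sqrt(-49 + I*sqrt(26)) ≈ -297.39 + 15.432*I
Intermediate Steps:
R(d, c) = 3 + c
H(B, b) = -27 - 9*B (H(B, b) = -9*(3 + B) = -27 - 9*B)
Y = 30*I (Y = sqrt(-900) = 30*I ≈ 30.0*I)
sqrt(sqrt(-23 + H(6, W(4))) - 98)*Y = sqrt(sqrt(-23 + (-27 - 9*6)) - 98)*(30*I) = sqrt(sqrt(-23 + (-27 - 54)) - 98)*(30*I) = sqrt(sqrt(-23 - 81) - 98)*(30*I) = sqrt(sqrt(-104) - 98)*(30*I) = sqrt(2*I*sqrt(26) - 98)*(30*I) = sqrt(-98 + 2*I*sqrt(26))*(30*I) = 30*I*sqrt(-98 + 2*I*sqrt(26))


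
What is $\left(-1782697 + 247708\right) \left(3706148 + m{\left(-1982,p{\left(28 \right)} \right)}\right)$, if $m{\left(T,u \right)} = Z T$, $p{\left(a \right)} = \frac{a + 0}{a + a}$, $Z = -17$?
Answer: $-5740616331738$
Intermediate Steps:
$p{\left(a \right)} = \frac{1}{2}$ ($p{\left(a \right)} = \frac{a}{2 a} = a \frac{1}{2 a} = \frac{1}{2}$)
$m{\left(T,u \right)} = - 17 T$
$\left(-1782697 + 247708\right) \left(3706148 + m{\left(-1982,p{\left(28 \right)} \right)}\right) = \left(-1782697 + 247708\right) \left(3706148 - -33694\right) = - 1534989 \left(3706148 + 33694\right) = \left(-1534989\right) 3739842 = -5740616331738$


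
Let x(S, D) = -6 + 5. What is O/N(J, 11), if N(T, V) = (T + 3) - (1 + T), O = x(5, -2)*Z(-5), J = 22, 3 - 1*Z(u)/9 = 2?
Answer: -9/2 ≈ -4.5000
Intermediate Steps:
x(S, D) = -1
Z(u) = 9 (Z(u) = 27 - 9*2 = 27 - 18 = 9)
O = -9 (O = -1*9 = -9)
N(T, V) = 2 (N(T, V) = (3 + T) + (-1 - T) = 2)
O/N(J, 11) = -9/2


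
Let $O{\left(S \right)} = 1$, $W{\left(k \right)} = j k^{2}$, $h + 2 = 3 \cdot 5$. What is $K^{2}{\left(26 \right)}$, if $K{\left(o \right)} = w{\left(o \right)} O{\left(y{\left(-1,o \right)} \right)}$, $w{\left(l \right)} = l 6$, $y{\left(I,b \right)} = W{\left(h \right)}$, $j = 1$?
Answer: $24336$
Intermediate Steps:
$h = 13$ ($h = -2 + 3 \cdot 5 = -2 + 15 = 13$)
$W{\left(k \right)} = k^{2}$ ($W{\left(k \right)} = 1 k^{2} = k^{2}$)
$y{\left(I,b \right)} = 169$ ($y{\left(I,b \right)} = 13^{2} = 169$)
$w{\left(l \right)} = 6 l$
$K{\left(o \right)} = 6 o$ ($K{\left(o \right)} = 6 o 1 = 6 o$)
$K^{2}{\left(26 \right)} = \left(6 \cdot 26\right)^{2} = 156^{2} = 24336$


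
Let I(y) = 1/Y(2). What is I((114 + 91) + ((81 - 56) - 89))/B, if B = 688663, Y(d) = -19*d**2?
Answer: -1/52338388 ≈ -1.9106e-8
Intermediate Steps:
I(y) = -1/76 (I(y) = 1/(-19*2**2) = 1/(-19*4) = 1/(-76) = -1/76)
I((114 + 91) + ((81 - 56) - 89))/B = -1/76/688663 = -1/76*1/688663 = -1/52338388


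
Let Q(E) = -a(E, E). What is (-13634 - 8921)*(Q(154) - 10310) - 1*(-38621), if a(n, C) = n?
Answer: 236054141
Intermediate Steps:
Q(E) = -E
(-13634 - 8921)*(Q(154) - 10310) - 1*(-38621) = (-13634 - 8921)*(-1*154 - 10310) - 1*(-38621) = -22555*(-154 - 10310) + 38621 = -22555*(-10464) + 38621 = 236015520 + 38621 = 236054141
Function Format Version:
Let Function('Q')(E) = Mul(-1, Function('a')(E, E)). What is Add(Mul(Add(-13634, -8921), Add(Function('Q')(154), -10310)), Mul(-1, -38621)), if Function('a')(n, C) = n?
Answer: 236054141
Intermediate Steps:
Function('Q')(E) = Mul(-1, E)
Add(Mul(Add(-13634, -8921), Add(Function('Q')(154), -10310)), Mul(-1, -38621)) = Add(Mul(Add(-13634, -8921), Add(Mul(-1, 154), -10310)), Mul(-1, -38621)) = Add(Mul(-22555, Add(-154, -10310)), 38621) = Add(Mul(-22555, -10464), 38621) = Add(236015520, 38621) = 236054141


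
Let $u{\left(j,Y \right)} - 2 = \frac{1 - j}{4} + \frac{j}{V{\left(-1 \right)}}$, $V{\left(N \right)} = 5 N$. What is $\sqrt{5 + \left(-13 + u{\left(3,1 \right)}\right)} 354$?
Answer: $\frac{177 i \sqrt{710}}{5} \approx 943.26 i$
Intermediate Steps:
$u{\left(j,Y \right)} = \frac{9}{4} - \frac{9 j}{20}$ ($u{\left(j,Y \right)} = 2 + \left(\frac{1 - j}{4} + \frac{j}{5 \left(-1\right)}\right) = 2 + \left(\left(1 - j\right) \frac{1}{4} + \frac{j}{-5}\right) = 2 - \left(- \frac{1}{4} + \frac{j}{4} - j \left(- \frac{1}{5}\right)\right) = 2 - \left(- \frac{1}{4} + \frac{9 j}{20}\right) = \frac{9}{4} - \frac{9 j}{20}$)
$\sqrt{5 + \left(-13 + u{\left(3,1 \right)}\right)} 354 = \sqrt{5 + \left(-13 + \left(\frac{9}{4} - \frac{27}{20}\right)\right)} 354 = \sqrt{5 + \left(-13 + \frac{9}{10}\right)} 354 = \sqrt{5 - \frac{121}{10}} \cdot 354 = \sqrt{- \frac{71}{10}} \cdot 354 = \frac{i \sqrt{710}}{10} \cdot 354 = \frac{177 i \sqrt{710}}{5}$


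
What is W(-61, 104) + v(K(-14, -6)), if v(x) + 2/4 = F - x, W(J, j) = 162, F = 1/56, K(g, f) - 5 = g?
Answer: 9549/56 ≈ 170.52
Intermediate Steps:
K(g, f) = 5 + g
F = 1/56 ≈ 0.017857
v(x) = -27/56 - x (v(x) = -½ + (1/56 - x) = -27/56 - x)
W(-61, 104) + v(K(-14, -6)) = 162 + (-27/56 - (5 - 14)) = 162 + (-27/56 - 1*(-9)) = 162 + (-27/56 + 9) = 162 + 477/56 = 9549/56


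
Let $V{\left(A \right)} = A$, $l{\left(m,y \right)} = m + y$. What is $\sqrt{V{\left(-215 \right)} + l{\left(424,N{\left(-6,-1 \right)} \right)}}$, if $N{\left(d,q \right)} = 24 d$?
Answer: $\sqrt{65} \approx 8.0623$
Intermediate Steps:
$\sqrt{V{\left(-215 \right)} + l{\left(424,N{\left(-6,-1 \right)} \right)}} = \sqrt{-215 + \left(424 + 24 \left(-6\right)\right)} = \sqrt{-215 + \left(424 - 144\right)} = \sqrt{-215 + 280} = \sqrt{65}$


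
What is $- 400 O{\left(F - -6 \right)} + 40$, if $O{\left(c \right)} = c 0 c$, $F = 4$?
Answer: $40$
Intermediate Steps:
$O{\left(c \right)} = 0$ ($O{\left(c \right)} = 0 c = 0$)
$- 400 O{\left(F - -6 \right)} + 40 = \left(-400\right) 0 + 40 = 0 + 40 = 40$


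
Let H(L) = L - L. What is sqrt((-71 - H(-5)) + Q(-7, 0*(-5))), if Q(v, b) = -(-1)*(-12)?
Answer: I*sqrt(83) ≈ 9.1104*I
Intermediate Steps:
H(L) = 0
Q(v, b) = -12 (Q(v, b) = -1*12 = -12)
sqrt((-71 - H(-5)) + Q(-7, 0*(-5))) = sqrt((-71 - 1*0) - 12) = sqrt((-71 + 0) - 12) = sqrt(-71 - 12) = sqrt(-83) = I*sqrt(83)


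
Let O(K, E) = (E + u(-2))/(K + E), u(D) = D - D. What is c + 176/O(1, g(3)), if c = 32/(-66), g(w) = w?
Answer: 2576/11 ≈ 234.18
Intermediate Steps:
u(D) = 0
c = -16/33 (c = 32*(-1/66) = -16/33 ≈ -0.48485)
O(K, E) = E/(E + K) (O(K, E) = (E + 0)/(K + E) = E/(E + K))
c + 176/O(1, g(3)) = -16/33 + 176/((3/(3 + 1))) = -16/33 + 176/((3/4)) = -16/33 + 176/((3*(¼))) = -16/33 + 176/(¾) = -16/33 + 176*(4/3) = -16/33 + 704/3 = 2576/11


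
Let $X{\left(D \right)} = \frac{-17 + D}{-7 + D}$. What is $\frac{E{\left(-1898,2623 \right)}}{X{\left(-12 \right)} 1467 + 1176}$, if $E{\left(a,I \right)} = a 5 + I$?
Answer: $- \frac{43491}{21629} \approx -2.0108$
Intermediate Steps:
$E{\left(a,I \right)} = I + 5 a$ ($E{\left(a,I \right)} = 5 a + I = I + 5 a$)
$X{\left(D \right)} = \frac{-17 + D}{-7 + D}$
$\frac{E{\left(-1898,2623 \right)}}{X{\left(-12 \right)} 1467 + 1176} = \frac{2623 + 5 \left(-1898\right)}{\frac{-17 - 12}{-7 - 12} \cdot 1467 + 1176} = \frac{2623 - 9490}{\frac{1}{-19} \left(-29\right) 1467 + 1176} = - \frac{6867}{\left(- \frac{1}{19}\right) \left(-29\right) 1467 + 1176} = - \frac{6867}{\frac{29}{19} \cdot 1467 + 1176} = - \frac{6867}{\frac{42543}{19} + 1176} = - \frac{6867}{\frac{64887}{19}} = \left(-6867\right) \frac{19}{64887} = - \frac{43491}{21629}$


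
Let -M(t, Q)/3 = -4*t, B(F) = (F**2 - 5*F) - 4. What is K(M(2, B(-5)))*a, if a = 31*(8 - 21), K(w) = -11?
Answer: 4433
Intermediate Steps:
B(F) = -4 + F**2 - 5*F
M(t, Q) = 12*t (M(t, Q) = -(-12)*t = 12*t)
a = -403 (a = 31*(-13) = -403)
K(M(2, B(-5)))*a = -11*(-403) = 4433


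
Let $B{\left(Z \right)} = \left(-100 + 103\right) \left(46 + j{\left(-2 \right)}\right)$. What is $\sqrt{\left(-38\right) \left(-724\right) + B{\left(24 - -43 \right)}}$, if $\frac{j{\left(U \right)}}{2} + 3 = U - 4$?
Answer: $2 \sqrt{6899} \approx 166.12$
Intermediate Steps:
$j{\left(U \right)} = -14 + 2 U$ ($j{\left(U \right)} = -6 + 2 \left(U - 4\right) = -6 + 2 \left(-4 + U\right) = -6 + \left(-8 + 2 U\right) = -14 + 2 U$)
$B{\left(Z \right)} = 84$ ($B{\left(Z \right)} = \left(-100 + 103\right) \left(46 + \left(-14 + 2 \left(-2\right)\right)\right) = 3 \left(46 - 18\right) = 3 \cdot 28 = 84$)
$\sqrt{\left(-38\right) \left(-724\right) + B{\left(24 - -43 \right)}} = \sqrt{\left(-38\right) \left(-724\right) + 84} = \sqrt{27512 + 84} = \sqrt{27596} = 2 \sqrt{6899}$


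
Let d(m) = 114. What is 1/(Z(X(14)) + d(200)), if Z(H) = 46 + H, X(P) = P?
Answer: 1/174 ≈ 0.0057471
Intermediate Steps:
1/(Z(X(14)) + d(200)) = 1/((46 + 14) + 114) = 1/(60 + 114) = 1/174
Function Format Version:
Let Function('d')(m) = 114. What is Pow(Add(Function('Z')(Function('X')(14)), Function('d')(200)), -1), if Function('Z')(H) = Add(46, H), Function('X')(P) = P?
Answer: Rational(1, 174) ≈ 0.0057471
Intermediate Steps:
Pow(Add(Function('Z')(Function('X')(14)), Function('d')(200)), -1) = Pow(Add(Add(46, 14), 114), -1) = Pow(Add(60, 114), -1) = Pow(174, -1) = Rational(1, 174)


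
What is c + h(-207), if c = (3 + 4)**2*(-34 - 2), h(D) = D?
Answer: -1971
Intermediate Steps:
c = -1764 (c = 7**2*(-36) = 49*(-36) = -1764)
c + h(-207) = -1764 - 207 = -1971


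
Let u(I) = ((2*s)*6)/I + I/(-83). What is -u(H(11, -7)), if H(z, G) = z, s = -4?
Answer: 4105/913 ≈ 4.4962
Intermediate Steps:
u(I) = -48/I - I/83 (u(I) = ((2*(-4))*6)/I + I/(-83) = (-8*6)/I + I*(-1/83) = -48/I - I/83)
-u(H(11, -7)) = -(-48/11 - 1/83*11) = -(-48*1/11 - 11/83) = -(-48/11 - 11/83) = -1*(-4105/913) = 4105/913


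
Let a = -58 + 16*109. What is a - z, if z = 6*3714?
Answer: -20598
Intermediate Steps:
a = 1686 (a = -58 + 1744 = 1686)
z = 22284
a - z = 1686 - 1*22284 = 1686 - 22284 = -20598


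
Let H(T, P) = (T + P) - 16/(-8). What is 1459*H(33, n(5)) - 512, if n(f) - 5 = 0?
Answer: 57848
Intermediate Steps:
n(f) = 5 (n(f) = 5 + 0 = 5)
H(T, P) = 2 + P + T (H(T, P) = (P + T) - 16*(-⅛) = (P + T) + 2 = 2 + P + T)
1459*H(33, n(5)) - 512 = 1459*(2 + 5 + 33) - 512 = 1459*40 - 512 = 58360 - 512 = 57848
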